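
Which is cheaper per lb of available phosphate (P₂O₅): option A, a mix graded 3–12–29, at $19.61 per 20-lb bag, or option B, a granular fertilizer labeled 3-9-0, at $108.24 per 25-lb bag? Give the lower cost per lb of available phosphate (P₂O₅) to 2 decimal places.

$8.17 per lb P₂O₅ (option A)

option A: P₂O₅ per bag = 20 × 12% = 2.4 lb; cost = 19.61 / 2.4 = $8.1708/lb P₂O₅.
option B: P₂O₅ per bag = 25 × 9% = 2.25 lb; cost = 108.24 / 2.25 = $48.1067/lb P₂O₅.
option A is cheaper.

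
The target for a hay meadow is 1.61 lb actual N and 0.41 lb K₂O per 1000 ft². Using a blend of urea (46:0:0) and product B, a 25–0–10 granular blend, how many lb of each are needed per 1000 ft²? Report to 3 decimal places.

1.272 lb urea, 4.100 lb product B

Let a = lb of urea, b = lb of product B (per 1000 ft²).
N: 0.46·a + 0.25·b = 1.61
K₂O: 0·a + 0.1·b = 0.41
Solving simultaneously: a = 1.27174, b = 4.1.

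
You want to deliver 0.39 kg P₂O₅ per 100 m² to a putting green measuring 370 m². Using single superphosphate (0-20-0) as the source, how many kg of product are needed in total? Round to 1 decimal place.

Product per 100 m² = 0.39 / 20% = 1.95 kg.
Total product = 1.95 × 370 / 100 = 7.215 kg.

7.2 kg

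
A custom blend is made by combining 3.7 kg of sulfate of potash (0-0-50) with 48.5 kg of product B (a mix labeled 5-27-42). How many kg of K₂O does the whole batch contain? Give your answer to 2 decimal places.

K₂O mass = 50%×3.7 + 42%×48.5 = 22.22 kg.

22.22 kg K₂O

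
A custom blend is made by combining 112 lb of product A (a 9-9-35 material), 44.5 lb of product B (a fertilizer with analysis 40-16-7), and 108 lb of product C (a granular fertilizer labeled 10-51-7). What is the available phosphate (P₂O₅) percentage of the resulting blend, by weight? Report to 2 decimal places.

27.33% P₂O₅

Total mass = 112 + 44.5 + 108 = 264.5 lb.
P₂O₅ mass = 9%×112 + 16%×44.5 + 51%×108 = 72.28 lb.
% P₂O₅ = 72.28 / 264.5 = 27.327%.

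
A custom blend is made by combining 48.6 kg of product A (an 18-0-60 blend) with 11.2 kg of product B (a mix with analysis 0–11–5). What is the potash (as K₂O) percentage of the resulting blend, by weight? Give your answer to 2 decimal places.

49.70% K₂O

Total mass = 48.6 + 11.2 = 59.8 kg.
K₂O mass = 60%×48.6 + 5%×11.2 = 29.72 kg.
% K₂O = 29.72 / 59.8 = 49.699%.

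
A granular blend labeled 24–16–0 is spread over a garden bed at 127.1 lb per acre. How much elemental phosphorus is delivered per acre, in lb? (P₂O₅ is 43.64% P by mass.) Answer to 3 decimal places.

P₂O₅ per acre = 127.1 × 16% = 20.336 lb.
Elemental P = 20.336 × 0.4364 = 8.87463 lb per acre.

8.875 lb P per acre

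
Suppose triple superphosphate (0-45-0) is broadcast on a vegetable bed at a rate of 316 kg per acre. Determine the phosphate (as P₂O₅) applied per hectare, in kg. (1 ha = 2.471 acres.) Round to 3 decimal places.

351.376 kg P₂O₅ per hectare

P₂O₅ per acre = 316 × 45% = 142.2 kg.
Convert to per hectare: 142.2 × 2.471 = 351.3762 kg.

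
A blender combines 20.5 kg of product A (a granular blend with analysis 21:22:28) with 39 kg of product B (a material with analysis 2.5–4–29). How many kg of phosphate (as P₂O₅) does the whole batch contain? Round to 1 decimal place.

P₂O₅ mass = 22%×20.5 + 4%×39 = 6.07 kg.

6.1 kg P₂O₅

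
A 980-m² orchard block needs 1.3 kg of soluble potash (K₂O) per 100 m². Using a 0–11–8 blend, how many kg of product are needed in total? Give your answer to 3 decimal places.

159.250 kg

Product per 100 m² = 1.3 / 8% = 16.25 kg.
Total product = 16.25 × 980 / 100 = 159.25 kg.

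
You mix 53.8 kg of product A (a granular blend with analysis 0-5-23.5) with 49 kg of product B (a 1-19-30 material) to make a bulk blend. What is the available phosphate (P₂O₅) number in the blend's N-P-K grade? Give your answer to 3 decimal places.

11.673% P₂O₅

Total mass = 53.8 + 49 = 102.8 kg.
P₂O₅ mass = 5%×53.8 + 19%×49 = 12 kg.
% P₂O₅ = 12 / 102.8 = 11.6732%.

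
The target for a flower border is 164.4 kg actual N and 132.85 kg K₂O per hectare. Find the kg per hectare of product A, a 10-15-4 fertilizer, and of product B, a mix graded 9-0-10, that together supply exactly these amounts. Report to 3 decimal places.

Let a = kg of product A, b = kg of product B (per hectare).
N: 0.1·a + 0.09·b = 164.4
K₂O: 0.04·a + 0.1·b = 132.85
Solving simultaneously: a = 700.5469, b = 1048.2812.

700.547 kg product A, 1048.281 kg product B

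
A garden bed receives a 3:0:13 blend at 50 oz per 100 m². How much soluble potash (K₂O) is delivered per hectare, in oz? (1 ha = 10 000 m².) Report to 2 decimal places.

K₂O per 100 m² = 50 × 13% = 6.5 oz.
Convert to per hectare: 6.5 × 100 = 650 oz.

650.00 oz K₂O per hectare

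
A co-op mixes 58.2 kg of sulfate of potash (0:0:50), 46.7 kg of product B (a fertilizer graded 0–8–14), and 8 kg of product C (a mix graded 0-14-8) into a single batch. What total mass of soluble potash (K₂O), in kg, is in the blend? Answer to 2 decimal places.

K₂O mass = 50%×58.2 + 14%×46.7 + 8%×8 = 36.278 kg.

36.28 kg K₂O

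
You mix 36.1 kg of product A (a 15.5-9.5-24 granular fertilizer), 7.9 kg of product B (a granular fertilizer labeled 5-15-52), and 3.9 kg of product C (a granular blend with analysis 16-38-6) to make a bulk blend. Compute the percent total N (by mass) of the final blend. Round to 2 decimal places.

Total mass = 36.1 + 7.9 + 3.9 = 47.9 kg.
N mass = 15.5%×36.1 + 5%×7.9 + 16%×3.9 = 6.6145 kg.
% N = 6.6145 / 47.9 = 13.809%.

13.81% N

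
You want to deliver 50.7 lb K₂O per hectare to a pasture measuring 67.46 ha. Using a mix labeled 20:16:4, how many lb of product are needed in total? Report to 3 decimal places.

85505.550 lb

Product per hectare = 50.7 / 4% = 1267.5 lb.
Total product = 1267.5 × 67.46 = 85505.55 lb.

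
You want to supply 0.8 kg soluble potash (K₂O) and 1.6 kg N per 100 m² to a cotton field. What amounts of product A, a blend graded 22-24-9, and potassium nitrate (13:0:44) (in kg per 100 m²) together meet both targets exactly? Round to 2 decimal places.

With a, b = kg per 100 m² of product A and potassium nitrate:
K₂O: 0.09·a + 0.44·b = 0.8
N: 0.22·a + 0.13·b = 1.6
From row1: a = (0.8 − 0.44·b) / 0.09.
Into row2: 0.22·(0.8 − 0.44·b)/0.09 + 0.13·b = 1.6 → b = 0.376028, a = 7.05053.

7.05 kg product A, 0.38 kg potassium nitrate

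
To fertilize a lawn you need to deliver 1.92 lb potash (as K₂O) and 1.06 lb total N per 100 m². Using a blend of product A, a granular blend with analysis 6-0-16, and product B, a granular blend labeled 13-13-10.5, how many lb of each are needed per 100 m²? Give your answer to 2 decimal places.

Let a = lb of product A, b = lb of product B (per 100 m²).
K₂O: 0.16·a + 0.105·b = 1.92
N: 0.06·a + 0.13·b = 1.06
Eliminate b: (row1) − 0.105/0.13·(row2) → 0.111538·a = 1.06385, so a = 9.53793.
Then b = (1.06 − 0.06·9.53793) / 0.13 = 3.75172.

9.54 lb product A, 3.75 lb product B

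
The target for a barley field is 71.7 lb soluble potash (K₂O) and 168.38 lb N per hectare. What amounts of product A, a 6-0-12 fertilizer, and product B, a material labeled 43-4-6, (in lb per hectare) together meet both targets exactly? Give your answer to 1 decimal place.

With a, b = lb per hectare of product A and product B:
K₂O: 0.12·a + 0.06·b = 71.7
N: 0.06·a + 0.43·b = 168.38
Eliminate b: (row1) − 0.06/0.43·(row2) → 0.111628·a = 48.2051, so a = 431.838.
Then b = (168.38 − 0.06·431.838) / 0.43 = 331.325.

431.8 lb product A, 331.3 lb product B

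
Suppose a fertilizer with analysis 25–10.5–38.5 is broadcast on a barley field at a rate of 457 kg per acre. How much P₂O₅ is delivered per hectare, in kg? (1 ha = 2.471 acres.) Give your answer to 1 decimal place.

P₂O₅ per acre = 457 × 10.5% = 47.985 kg.
Convert to per hectare: 47.985 × 2.471 = 118.571 kg.

118.6 kg P₂O₅ per hectare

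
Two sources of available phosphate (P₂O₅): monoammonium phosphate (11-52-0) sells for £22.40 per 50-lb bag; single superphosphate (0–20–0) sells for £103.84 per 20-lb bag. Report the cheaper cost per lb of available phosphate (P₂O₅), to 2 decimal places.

monoammonium phosphate: P₂O₅ per bag = 50 × 52% = 26 lb; cost = 22.40 / 26 = £0.8615/lb P₂O₅.
single superphosphate: P₂O₅ per bag = 20 × 20% = 4 lb; cost = 103.84 / 4 = £25.9600/lb P₂O₅.
monoammonium phosphate is cheaper.

£0.86 per lb P₂O₅ (monoammonium phosphate)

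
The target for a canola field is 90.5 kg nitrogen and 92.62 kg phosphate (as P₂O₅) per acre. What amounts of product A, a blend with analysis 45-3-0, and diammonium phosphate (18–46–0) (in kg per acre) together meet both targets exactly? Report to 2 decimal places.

123.80 kg product A, 193.27 kg diammonium phosphate

Let a = kg of product A, b = kg of diammonium phosphate (per acre).
N: 0.45·a + 0.18·b = 90.5
P₂O₅: 0.03·a + 0.46·b = 92.62
From row1: a = (90.5 − 0.18·b) / 0.45.
Into row2: 0.03·(90.5 − 0.18·b)/0.45 + 0.46·b = 92.62 → b = 193.274, a = 123.802.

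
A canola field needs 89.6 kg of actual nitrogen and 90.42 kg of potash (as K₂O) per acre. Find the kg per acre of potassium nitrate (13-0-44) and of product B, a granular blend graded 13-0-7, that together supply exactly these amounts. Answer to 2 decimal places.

113.98 kg potassium nitrate, 575.25 kg product B

Per-acre balance (a = potassium nitrate, b = product B):
N: 0.13·a + 0.13·b = 89.6
K₂O: 0.44·a + 0.07·b = 90.42
Eliminate b: (row1) − 0.13/0.07·(row2) → -0.687143·a = -78.3229, so a = 113.983.
Then b = (90.42 − 0.44·113.983) / 0.07 = 575.247.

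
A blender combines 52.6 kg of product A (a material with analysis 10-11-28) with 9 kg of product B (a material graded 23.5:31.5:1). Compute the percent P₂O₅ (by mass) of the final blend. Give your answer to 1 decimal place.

Total mass = 52.6 + 9 = 61.6 kg.
P₂O₅ mass = 11%×52.6 + 31.5%×9 = 8.621 kg.
% P₂O₅ = 8.621 / 61.6 = 13.9951%.

14.0% P₂O₅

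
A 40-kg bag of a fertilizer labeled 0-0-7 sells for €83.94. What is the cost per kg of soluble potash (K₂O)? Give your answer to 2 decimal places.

€29.98 per kg K₂O

K₂O in bag = 40 × 7% = 2.8 kg.
Cost per kg K₂O = €83.94 / 2.8 = €29.9786.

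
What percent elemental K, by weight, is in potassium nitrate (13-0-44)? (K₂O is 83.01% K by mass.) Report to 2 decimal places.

%K = 44 × 0.8301 = 36.5244%.

36.52% K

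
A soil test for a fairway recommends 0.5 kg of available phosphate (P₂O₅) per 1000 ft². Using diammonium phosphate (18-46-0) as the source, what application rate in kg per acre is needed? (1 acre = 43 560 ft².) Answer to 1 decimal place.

Product per 1000 ft² = 0.5 / 46% = 1.08696 kg.
Convert to per acre: 1.08696 × 43.56 = 47.3478 kg.

47.3 kg of product per acre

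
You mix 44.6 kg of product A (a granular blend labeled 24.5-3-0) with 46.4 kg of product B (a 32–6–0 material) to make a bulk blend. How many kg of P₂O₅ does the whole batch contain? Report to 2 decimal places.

4.12 kg P₂O₅

P₂O₅ mass = 3%×44.6 + 6%×46.4 = 4.122 kg.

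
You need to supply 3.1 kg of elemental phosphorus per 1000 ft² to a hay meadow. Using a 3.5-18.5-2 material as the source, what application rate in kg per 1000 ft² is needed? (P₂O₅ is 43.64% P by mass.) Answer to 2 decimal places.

38.40 kg of product per thousand sq ft

As P₂O₅: 3.1 / 0.4364 = 7.10357 kg per 1000 ft².
Product per 1000 ft² = 7.10357 / 18.5% = 38.3977 kg.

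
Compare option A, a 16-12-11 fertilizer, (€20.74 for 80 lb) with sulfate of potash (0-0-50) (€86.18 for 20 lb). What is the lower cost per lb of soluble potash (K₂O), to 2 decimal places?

€2.36 per lb K₂O (option A)

option A: K₂O per bag = 80 × 11% = 8.8 lb; cost = 20.74 / 8.8 = €2.3568/lb K₂O.
sulfate of potash: K₂O per bag = 20 × 50% = 10 lb; cost = 86.18 / 10 = €8.6180/lb K₂O.
option A is cheaper.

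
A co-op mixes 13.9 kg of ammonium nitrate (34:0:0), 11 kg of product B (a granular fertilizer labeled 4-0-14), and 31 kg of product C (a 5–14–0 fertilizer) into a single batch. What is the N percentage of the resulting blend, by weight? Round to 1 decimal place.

12.0% N

Total mass = 13.9 + 11 + 31 = 55.9 kg.
N mass = 34%×13.9 + 4%×11 + 5%×31 = 6.716 kg.
% N = 6.716 / 55.9 = 12.0143%.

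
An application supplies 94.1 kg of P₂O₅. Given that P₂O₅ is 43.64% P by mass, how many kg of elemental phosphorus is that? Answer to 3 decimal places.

41.065 kg P

P = 94.1 × 0.4364 = 41.0652 kg.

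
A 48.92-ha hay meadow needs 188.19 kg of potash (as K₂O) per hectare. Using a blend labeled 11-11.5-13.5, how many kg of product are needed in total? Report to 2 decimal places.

Product per hectare = 188.19 / 13.5% = 1394 kg.
Total product = 1394 × 48.92 = 68194.48 kg.

68194.48 kg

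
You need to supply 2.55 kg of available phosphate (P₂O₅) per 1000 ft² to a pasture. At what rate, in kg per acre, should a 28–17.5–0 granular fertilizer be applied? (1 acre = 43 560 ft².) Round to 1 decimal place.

634.7 kg of product per acre

Product per 1000 ft² = 2.55 / 17.5% = 14.5714 kg.
Convert to per acre: 14.5714 × 43.56 = 634.731 kg.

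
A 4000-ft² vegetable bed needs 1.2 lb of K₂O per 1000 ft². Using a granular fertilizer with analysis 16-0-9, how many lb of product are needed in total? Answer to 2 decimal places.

53.33 lb

Product per 1000 ft² = 1.2 / 9% = 13.3333 lb.
Total product = 13.3333 × 4000 / 1000 = 53.3333 lb.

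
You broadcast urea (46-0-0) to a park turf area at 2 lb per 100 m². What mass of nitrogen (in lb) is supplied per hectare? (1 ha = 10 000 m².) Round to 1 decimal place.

nitrogen per 100 m² = 2 × 46% = 0.92 lb.
Convert to per hectare: 0.92 × 100 = 92 lb.

92.0 lb N per hectare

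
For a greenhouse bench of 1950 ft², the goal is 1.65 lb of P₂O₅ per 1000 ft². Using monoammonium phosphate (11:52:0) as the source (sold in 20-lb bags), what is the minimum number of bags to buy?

1 bags

Product per 1000 ft² = 1.65 / 52% = 3.17308 lb.
Total product = 3.17308 × 1950 / 1000 = 6.1875 lb.
Bags = ⌈6.1875 / 20⌉ = 1.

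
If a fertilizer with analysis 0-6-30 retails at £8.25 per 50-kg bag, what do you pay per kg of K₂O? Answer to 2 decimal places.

£0.55 per kg K₂O

K₂O in bag = 50 × 30% = 15 kg.
Cost per kg K₂O = £8.25 / 15 = £0.5500.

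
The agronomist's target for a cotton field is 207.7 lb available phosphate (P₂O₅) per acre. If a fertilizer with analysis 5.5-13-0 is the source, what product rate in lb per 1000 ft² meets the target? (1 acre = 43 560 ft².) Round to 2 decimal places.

36.68 lb of product per thousand sq ft

Product per acre = 207.7 / 13% = 1597.69 lb.
Convert to per 1000 ft²: 1597.69 × 0.0229568 = 36.678 lb.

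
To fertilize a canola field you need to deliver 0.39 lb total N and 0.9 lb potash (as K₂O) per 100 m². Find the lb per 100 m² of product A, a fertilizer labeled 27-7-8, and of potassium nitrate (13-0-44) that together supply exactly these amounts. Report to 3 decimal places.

Let a = lb of product A, b = lb of potassium nitrate (per 100 m²).
N: 0.27·a + 0.13·b = 0.39
K₂O: 0.08·a + 0.44·b = 0.9
From row1: a = (0.39 − 0.13·b) / 0.27.
Into row2: 0.08·(0.39 − 0.13·b)/0.27 + 0.44·b = 0.9 → b = 1.95387, a = 0.50369.

0.504 lb product A, 1.954 lb potassium nitrate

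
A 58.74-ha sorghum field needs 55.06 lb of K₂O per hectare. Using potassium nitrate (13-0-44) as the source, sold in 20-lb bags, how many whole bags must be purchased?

Product per hectare = 55.06 / 44% = 125.136 lb.
Total product = 125.136 × 58.74 = 7350.51 lb.
Bags = ⌈7350.51 / 20⌉ = 368.

368 bags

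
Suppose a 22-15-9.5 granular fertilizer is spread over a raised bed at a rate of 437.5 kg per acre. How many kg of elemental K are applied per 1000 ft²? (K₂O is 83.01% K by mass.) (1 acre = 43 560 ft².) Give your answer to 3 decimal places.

K₂O per acre = 437.5 × 9.5% = 41.5625 kg.
Elemental K = 41.5625 × 0.8301 = 34.501 kg per acre.
Convert to per 1000 ft²: 34.501 × 0.0229568 = 0.792035 kg.

0.792 kg K per thousand sq ft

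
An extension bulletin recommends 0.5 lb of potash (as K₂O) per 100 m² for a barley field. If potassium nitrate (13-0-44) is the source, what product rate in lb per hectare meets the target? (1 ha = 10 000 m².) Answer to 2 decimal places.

113.64 lb of product per hectare

Product per 100 m² = 0.5 / 44% = 1.13636 lb.
Convert to per hectare: 1.13636 × 100 = 113.636 lb.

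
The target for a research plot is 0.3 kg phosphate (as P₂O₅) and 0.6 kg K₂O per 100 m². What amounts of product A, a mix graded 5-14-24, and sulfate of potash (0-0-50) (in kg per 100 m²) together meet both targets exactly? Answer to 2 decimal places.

Per-100 m² balance (a = product A, b = sulfate of potash):
P₂O₅: 0.14·a + 0·b = 0.3
K₂O: 0.24·a + 0.5·b = 0.6
Solving simultaneously: a = 2.14286, b = 0.171429.

2.14 kg product A, 0.17 kg sulfate of potash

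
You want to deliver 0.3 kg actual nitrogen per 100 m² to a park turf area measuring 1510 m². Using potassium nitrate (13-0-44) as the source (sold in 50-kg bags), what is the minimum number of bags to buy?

Product per 100 m² = 0.3 / 13% = 2.30769 kg.
Total product = 2.30769 × 1510 / 100 = 34.8462 kg.
Bags = ⌈34.8462 / 50⌉ = 1.

1 bags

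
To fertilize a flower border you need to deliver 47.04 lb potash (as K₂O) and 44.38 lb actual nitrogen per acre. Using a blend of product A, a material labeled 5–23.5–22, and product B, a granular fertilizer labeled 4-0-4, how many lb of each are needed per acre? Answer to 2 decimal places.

15.65 lb product A, 1089.94 lb product B

Per-acre balance (a = product A, b = product B):
K₂O: 0.22·a + 0.04·b = 47.04
N: 0.05·a + 0.04·b = 44.38
Eliminate b: (row1) − 0.04/0.04·(row2) → 0.17·a = 2.66, so a = 15.6471.
Then b = (44.38 − 0.05·15.6471) / 0.04 = 1089.941.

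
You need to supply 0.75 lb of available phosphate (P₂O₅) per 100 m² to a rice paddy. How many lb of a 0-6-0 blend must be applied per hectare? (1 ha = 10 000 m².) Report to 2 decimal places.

Product per 100 m² = 0.75 / 6% = 12.5 lb.
Convert to per hectare: 12.5 × 100 = 1250 lb.

1250.00 lb of product per hectare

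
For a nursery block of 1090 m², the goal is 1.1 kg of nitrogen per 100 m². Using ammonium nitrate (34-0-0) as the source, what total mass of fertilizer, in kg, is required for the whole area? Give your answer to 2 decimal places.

35.26 kg

Product per 100 m² = 1.1 / 34% = 3.23529 kg.
Total product = 3.23529 × 1090 / 100 = 35.2647 kg.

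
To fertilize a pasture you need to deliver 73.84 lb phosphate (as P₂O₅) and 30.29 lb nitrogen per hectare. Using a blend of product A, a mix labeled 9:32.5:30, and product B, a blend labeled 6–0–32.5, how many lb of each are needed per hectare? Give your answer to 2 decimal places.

227.20 lb product A, 164.03 lb product B

With a, b = lb per hectare of product A and product B:
P₂O₅: 0.325·a + 0·b = 73.84
N: 0.09·a + 0.06·b = 30.29
Eliminate b: (row1) − 0/0.06·(row2) → 0.325·a = 73.84, so a = 227.2.
Then b = (30.29 − 0.09·227.2) / 0.06 = 164.033.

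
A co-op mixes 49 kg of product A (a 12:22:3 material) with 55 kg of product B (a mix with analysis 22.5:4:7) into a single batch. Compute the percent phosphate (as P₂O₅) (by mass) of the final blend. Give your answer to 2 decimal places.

12.48% P₂O₅

Total mass = 49 + 55 = 104 kg.
P₂O₅ mass = 22%×49 + 4%×55 = 12.98 kg.
% P₂O₅ = 12.98 / 104 = 12.4808%.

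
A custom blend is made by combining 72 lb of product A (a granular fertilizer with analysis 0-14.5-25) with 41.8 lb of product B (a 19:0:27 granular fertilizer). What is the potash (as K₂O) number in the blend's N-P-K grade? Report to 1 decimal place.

Total mass = 72 + 41.8 = 113.8 lb.
K₂O mass = 25%×72 + 27%×41.8 = 29.286 lb.
% K₂O = 29.286 / 113.8 = 25.7346%.

25.7% K₂O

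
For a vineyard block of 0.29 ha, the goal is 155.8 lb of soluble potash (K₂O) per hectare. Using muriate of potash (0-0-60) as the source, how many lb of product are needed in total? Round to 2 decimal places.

75.30 lb

Product per hectare = 155.8 / 60% = 259.667 lb.
Total product = 259.667 × 0.29 = 75.3033 lb.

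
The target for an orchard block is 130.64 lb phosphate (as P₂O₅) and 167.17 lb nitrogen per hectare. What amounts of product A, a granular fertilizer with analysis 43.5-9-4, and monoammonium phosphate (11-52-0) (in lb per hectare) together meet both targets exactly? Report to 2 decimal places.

335.45 lb product A, 193.17 lb monoammonium phosphate

Let a = lb of product A, b = lb of monoammonium phosphate (per hectare).
P₂O₅: 0.09·a + 0.52·b = 130.64
N: 0.435·a + 0.11·b = 167.17
Solving simultaneously: a = 335.451, b = 193.172.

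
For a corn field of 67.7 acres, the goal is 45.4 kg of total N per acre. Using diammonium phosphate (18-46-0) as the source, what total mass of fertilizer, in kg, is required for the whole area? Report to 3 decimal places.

Product per acre = 45.4 / 18% = 252.222 kg.
Total product = 252.222 × 67.7 = 17075.4444 kg.

17075.444 kg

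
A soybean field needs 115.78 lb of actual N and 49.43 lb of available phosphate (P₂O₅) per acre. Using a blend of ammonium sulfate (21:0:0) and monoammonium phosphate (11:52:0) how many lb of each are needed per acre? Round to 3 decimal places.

Let a = lb of ammonium sulfate, b = lb of monoammonium phosphate (per acre).
N: 0.21·a + 0.11·b = 115.78
P₂O₅: 0·a + 0.52·b = 49.43
Solving simultaneously: a = 501.5412, b = 95.0577.

501.541 lb ammonium sulfate, 95.058 lb monoammonium phosphate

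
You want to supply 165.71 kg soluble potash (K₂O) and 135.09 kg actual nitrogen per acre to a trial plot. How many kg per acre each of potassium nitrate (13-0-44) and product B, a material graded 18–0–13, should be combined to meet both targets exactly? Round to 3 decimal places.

Per-acre balance (a = potassium nitrate, b = product B):
K₂O: 0.44·a + 0.13·b = 165.71
N: 0.13·a + 0.18·b = 135.09
Eliminate a: (row1) − 0.44/0.13·(row2) → -0.479231·b = -291.518, so b = 608.3034.
Back-substitute: a = (165.71 − 0.13·608.3034) / 0.44 = 196.8876.

196.888 kg potassium nitrate, 608.303 kg product B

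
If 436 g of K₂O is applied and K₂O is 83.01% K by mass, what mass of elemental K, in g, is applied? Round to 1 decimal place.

361.9 g K

K = 436 × 0.8301 = 361.924 g.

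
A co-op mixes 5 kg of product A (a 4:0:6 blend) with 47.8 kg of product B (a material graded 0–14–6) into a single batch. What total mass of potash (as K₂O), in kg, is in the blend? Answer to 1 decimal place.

K₂O mass = 6%×5 + 6%×47.8 = 3.168 kg.

3.2 kg K₂O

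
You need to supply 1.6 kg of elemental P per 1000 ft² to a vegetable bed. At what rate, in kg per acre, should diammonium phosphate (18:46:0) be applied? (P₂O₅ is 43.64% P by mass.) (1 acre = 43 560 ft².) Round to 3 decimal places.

347.188 kg of product per acre

As P₂O₅: 1.6 / 0.4364 = 3.66636 kg per 1000 ft².
Product per 1000 ft² = 3.66636 / 46% = 7.97035 kg.
Convert to per acre: 7.97035 × 43.56 = 347.18846 kg.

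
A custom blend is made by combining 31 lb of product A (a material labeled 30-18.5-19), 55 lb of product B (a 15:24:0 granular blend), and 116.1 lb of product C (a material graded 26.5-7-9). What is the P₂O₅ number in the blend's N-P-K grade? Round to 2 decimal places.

13.39% P₂O₅

Total mass = 31 + 55 + 116.1 = 202.1 lb.
P₂O₅ mass = 18.5%×31 + 24%×55 + 7%×116.1 = 27.062 lb.
% P₂O₅ = 27.062 / 202.1 = 13.3904%.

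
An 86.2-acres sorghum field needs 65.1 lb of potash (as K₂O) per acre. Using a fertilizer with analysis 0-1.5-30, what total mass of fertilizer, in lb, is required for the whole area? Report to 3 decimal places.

Product per acre = 65.1 / 30% = 217 lb.
Total product = 217 × 86.2 = 18705.4 lb.

18705.400 lb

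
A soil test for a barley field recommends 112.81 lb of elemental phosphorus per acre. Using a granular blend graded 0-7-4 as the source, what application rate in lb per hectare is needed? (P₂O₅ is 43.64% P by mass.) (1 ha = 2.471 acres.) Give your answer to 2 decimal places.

As P₂O₅: 112.81 / 0.4364 = 258.501 lb per acre.
Product per acre = 258.501 / 7% = 3692.88 lb.
Convert to per hectare: 3692.88 × 2.471 = 9125.099 lb.

9125.10 lb of product per hectare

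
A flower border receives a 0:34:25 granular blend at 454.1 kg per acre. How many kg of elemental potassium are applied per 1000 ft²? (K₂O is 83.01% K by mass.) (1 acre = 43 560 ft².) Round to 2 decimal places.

K₂O per acre = 454.1 × 25% = 113.525 kg.
Elemental K = 113.525 × 0.8301 = 94.2371 kg per acre.
Convert to per 1000 ft²: 94.2371 × 0.0229568 = 2.16339 kg.

2.16 kg K per thousand sq ft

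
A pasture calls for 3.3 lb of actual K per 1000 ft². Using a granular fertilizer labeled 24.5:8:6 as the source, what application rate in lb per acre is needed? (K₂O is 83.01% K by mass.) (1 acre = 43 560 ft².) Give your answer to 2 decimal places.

2886.16 lb of product per acre

As K₂O: 3.3 / 0.8301 = 3.97542 lb per 1000 ft².
Product per 1000 ft² = 3.97542 / 6% = 66.2571 lb.
Convert to per acre: 66.2571 × 43.56 = 2886.158 lb.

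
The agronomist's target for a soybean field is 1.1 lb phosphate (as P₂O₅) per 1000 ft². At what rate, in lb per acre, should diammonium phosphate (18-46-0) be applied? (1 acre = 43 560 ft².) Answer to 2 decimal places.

104.17 lb of product per acre

Product per 1000 ft² = 1.1 / 46% = 2.3913 lb.
Convert to per acre: 2.3913 × 43.56 = 104.165 lb.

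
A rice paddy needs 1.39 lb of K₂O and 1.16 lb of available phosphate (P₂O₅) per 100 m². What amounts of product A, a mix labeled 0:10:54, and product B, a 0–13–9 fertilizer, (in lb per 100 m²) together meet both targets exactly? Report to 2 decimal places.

1.25 lb product A, 7.96 lb product B

Let a = lb of product A, b = lb of product B (per 100 m²).
K₂O: 0.54·a + 0.09·b = 1.39
P₂O₅: 0.1·a + 0.13·b = 1.16
Eliminate a: (row1) − 0.54/0.1·(row2) → -0.612·b = -4.874, so b = 7.96405.
Back-substitute: a = (1.39 − 0.09·7.96405) / 0.54 = 1.24673.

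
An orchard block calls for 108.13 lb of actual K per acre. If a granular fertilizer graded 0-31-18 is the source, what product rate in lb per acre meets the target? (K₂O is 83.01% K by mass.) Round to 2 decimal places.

723.67 lb of product per acre

As K₂O: 108.13 / 0.8301 = 130.261 lb per acre.
Product per acre = 130.261 / 18% = 723.6745 lb.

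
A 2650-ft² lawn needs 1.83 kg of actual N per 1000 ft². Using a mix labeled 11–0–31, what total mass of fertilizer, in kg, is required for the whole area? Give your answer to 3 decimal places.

44.086 kg

Product per 1000 ft² = 1.83 / 11% = 16.6364 kg.
Total product = 16.6364 × 2650 / 1000 = 44.0864 kg.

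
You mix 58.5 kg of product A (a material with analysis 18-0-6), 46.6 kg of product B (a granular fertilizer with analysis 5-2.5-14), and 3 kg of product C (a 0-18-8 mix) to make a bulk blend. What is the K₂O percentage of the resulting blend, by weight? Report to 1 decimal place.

9.5% K₂O

Total mass = 58.5 + 46.6 + 3 = 108.1 kg.
K₂O mass = 6%×58.5 + 14%×46.6 + 8%×3 = 10.274 kg.
% K₂O = 10.274 / 108.1 = 9.50416%.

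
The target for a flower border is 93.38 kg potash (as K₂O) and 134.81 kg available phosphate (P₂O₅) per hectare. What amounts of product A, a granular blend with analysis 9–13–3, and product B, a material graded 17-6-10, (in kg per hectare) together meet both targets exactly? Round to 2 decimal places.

Let a = kg of product A, b = kg of product B (per hectare).
K₂O: 0.03·a + 0.1·b = 93.38
P₂O₅: 0.13·a + 0.06·b = 134.81
Solving simultaneously: a = 703.411, b = 722.777.

703.41 kg product A, 722.78 kg product B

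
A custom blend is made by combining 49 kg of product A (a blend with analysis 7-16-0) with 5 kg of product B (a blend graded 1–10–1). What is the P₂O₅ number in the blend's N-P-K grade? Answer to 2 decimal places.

15.44% P₂O₅

Total mass = 49 + 5 = 54 kg.
P₂O₅ mass = 16%×49 + 10%×5 = 8.34 kg.
% P₂O₅ = 8.34 / 54 = 15.4444%.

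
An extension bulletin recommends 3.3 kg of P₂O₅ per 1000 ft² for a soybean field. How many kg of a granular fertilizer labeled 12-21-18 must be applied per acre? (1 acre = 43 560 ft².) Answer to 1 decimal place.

Product per 1000 ft² = 3.3 / 21% = 15.7143 kg.
Convert to per acre: 15.7143 × 43.56 = 684.514 kg.

684.5 kg of product per acre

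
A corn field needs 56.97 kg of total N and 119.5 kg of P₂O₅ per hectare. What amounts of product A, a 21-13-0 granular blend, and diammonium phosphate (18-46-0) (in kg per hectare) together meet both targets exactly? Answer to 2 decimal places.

64.16 kg product A, 241.65 kg diammonium phosphate

Let a = kg of product A, b = kg of diammonium phosphate (per hectare).
N: 0.21·a + 0.18·b = 56.97
P₂O₅: 0.13·a + 0.46·b = 119.5
Solving simultaneously: a = 64.1557, b = 241.652.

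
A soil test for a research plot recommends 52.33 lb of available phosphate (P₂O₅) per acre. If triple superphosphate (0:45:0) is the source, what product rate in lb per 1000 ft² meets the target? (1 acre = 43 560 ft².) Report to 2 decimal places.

2.67 lb of product per thousand sq ft

Product per acre = 52.33 / 45% = 116.289 lb.
Convert to per 1000 ft²: 116.289 × 0.0229568 = 2.66963 lb.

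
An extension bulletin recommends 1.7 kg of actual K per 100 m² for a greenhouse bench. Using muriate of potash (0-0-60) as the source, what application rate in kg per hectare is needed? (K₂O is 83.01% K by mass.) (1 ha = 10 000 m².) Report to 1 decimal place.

As K₂O: 1.7 / 0.8301 = 2.04795 kg per 100 m².
Product per 100 m² = 2.04795 / 60% = 3.41324 kg.
Convert to per hectare: 3.41324 × 100 = 341.324 kg.

341.3 kg of product per hectare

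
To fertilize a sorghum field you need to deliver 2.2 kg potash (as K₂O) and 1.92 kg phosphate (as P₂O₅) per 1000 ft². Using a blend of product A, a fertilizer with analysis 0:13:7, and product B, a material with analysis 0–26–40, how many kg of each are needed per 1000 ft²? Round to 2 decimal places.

5.80 kg product A, 4.49 kg product B

With a, b = kg per 1000 ft² of product A and product B:
K₂O: 0.07·a + 0.4·b = 2.2
P₂O₅: 0.13·a + 0.26·b = 1.92
Solving simultaneously: a = 5.79882, b = 4.48521.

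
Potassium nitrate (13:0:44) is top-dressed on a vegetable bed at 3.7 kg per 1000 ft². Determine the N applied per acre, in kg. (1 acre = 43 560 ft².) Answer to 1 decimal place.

21.0 kg N per acre

nitrogen per 1000 ft² = 3.7 × 13% = 0.481 kg.
Convert to per acre: 0.481 × 43.56 = 20.9524 kg.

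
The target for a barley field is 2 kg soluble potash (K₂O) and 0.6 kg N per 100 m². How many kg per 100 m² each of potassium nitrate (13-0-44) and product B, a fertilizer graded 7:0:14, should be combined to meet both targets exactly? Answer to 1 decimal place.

Let a = kg of potassium nitrate, b = kg of product B (per 100 m²).
K₂O: 0.44·a + 0.14·b = 2
N: 0.13·a + 0.07·b = 0.6
Eliminate b: (row1) − 0.14/0.07·(row2) → 0.18·a = 0.8, so a = 4.44444.
Then b = (0.6 − 0.13·4.44444) / 0.07 = 0.31746.

4.4 kg potassium nitrate, 0.3 kg product B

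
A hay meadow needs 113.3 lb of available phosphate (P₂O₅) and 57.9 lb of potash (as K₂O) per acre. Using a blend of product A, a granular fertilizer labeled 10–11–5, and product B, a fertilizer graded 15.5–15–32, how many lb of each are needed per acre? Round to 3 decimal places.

995.343 lb product A, 25.415 lb product B

With a, b = lb per acre of product A and product B:
P₂O₅: 0.11·a + 0.15·b = 113.3
K₂O: 0.05·a + 0.32·b = 57.9
Eliminate b: (row1) − 0.15/0.32·(row2) → 0.0865625·a = 86.1594, so a = 995.34296.
Then b = (57.9 − 0.05·995.34296) / 0.32 = 25.4152.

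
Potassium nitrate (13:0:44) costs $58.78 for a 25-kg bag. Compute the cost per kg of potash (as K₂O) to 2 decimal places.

$5.34 per kg K₂O

K₂O in bag = 25 × 44% = 11 kg.
Cost per kg K₂O = $58.78 / 11 = $5.3436.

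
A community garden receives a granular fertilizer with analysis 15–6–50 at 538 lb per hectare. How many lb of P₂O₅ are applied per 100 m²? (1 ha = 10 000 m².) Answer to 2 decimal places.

0.32 lb P₂O₅ per hundred sq m

P₂O₅ per hectare = 538 × 6% = 32.28 lb.
Convert to per 100 m²: 32.28 × 0.01 = 0.3228 lb.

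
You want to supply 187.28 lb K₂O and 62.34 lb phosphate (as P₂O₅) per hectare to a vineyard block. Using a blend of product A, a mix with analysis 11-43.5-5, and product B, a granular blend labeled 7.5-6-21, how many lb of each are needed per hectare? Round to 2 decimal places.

With a, b = lb per hectare of product A and product B:
K₂O: 0.05·a + 0.21·b = 187.28
P₂O₅: 0.435·a + 0.06·b = 62.34
Solving simultaneously: a = 20.9915, b = 886.812.

20.99 lb product A, 886.81 lb product B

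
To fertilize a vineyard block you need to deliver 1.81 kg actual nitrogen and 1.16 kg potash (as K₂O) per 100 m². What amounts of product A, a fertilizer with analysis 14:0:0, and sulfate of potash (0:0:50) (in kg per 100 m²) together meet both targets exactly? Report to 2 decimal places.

12.93 kg product A, 2.32 kg sulfate of potash

Let a = kg of product A, b = kg of sulfate of potash (per 100 m²).
N: 0.14·a + 0·b = 1.81
K₂O: 0·a + 0.5·b = 1.16
Solving simultaneously: a = 12.9286, b = 2.32.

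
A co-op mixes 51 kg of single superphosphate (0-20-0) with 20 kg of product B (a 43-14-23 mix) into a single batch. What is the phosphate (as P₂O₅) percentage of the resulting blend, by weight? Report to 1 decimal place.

18.3% P₂O₅

Total mass = 51 + 20 = 71 kg.
P₂O₅ mass = 20%×51 + 14%×20 = 13 kg.
% P₂O₅ = 13 / 71 = 18.3099%.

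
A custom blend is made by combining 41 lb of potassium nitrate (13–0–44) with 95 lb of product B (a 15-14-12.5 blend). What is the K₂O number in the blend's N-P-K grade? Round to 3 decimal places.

Total mass = 41 + 95 = 136 lb.
K₂O mass = 44%×41 + 12.5%×95 = 29.915 lb.
% K₂O = 29.915 / 136 = 21.9963%.

21.996% K₂O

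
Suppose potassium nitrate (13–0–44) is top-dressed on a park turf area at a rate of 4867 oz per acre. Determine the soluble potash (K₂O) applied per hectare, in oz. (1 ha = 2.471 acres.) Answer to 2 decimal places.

5291.60 oz K₂O per hectare

K₂O per acre = 4867 × 44% = 2141.48 oz.
Convert to per hectare: 2141.48 × 2.471 = 5291.597 oz.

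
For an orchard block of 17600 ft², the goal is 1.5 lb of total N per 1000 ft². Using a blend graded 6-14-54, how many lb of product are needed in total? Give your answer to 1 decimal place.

440.0 lb

Product per 1000 ft² = 1.5 / 6% = 25 lb.
Total product = 25 × 17600 / 1000 = 440 lb.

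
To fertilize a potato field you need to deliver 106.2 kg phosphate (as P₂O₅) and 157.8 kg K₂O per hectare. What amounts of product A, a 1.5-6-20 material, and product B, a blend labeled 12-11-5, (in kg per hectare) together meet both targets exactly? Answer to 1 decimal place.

Let a = kg of product A, b = kg of product B (per hectare).
P₂O₅: 0.06·a + 0.11·b = 106.2
K₂O: 0.2·a + 0.05·b = 157.8
Eliminate a: (row1) − 0.06/0.2·(row2) → 0.095·b = 58.86, so b = 619.579.
Back-substitute: a = (106.2 − 0.11·619.579) / 0.06 = 634.105.

634.1 kg product A, 619.6 kg product B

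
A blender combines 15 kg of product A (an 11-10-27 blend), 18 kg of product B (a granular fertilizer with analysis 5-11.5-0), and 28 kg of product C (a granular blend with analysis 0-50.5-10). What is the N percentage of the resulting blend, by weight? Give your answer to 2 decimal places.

4.18% N

Total mass = 15 + 18 + 28 = 61 kg.
N mass = 11%×15 + 5%×18 + 0%×28 = 2.55 kg.
% N = 2.55 / 61 = 4.18033%.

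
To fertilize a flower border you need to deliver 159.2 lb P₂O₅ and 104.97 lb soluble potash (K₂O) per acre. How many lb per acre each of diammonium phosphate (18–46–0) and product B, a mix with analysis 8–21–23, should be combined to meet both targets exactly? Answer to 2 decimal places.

With a, b = lb per acre of diammonium phosphate and product B:
P₂O₅: 0.46·a + 0.21·b = 159.2
K₂O: 0·a + 0.23·b = 104.97
Solving simultaneously: a = 137.734, b = 456.391.

137.73 lb diammonium phosphate, 456.39 lb product B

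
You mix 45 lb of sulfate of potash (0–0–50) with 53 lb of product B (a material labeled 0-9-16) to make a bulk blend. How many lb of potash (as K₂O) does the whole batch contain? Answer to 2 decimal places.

K₂O mass = 50%×45 + 16%×53 = 30.98 lb.

30.98 lb K₂O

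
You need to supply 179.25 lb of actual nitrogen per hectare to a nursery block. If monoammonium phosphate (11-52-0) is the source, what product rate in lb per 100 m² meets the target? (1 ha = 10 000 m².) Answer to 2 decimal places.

16.30 lb of product per hundred sq m

Product per hectare = 179.25 / 11% = 1629.55 lb.
Convert to per 100 m²: 1629.55 × 0.01 = 16.2955 lb.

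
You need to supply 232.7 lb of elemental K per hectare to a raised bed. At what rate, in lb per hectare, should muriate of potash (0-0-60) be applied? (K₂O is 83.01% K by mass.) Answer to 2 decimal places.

As K₂O: 232.7 / 0.8301 = 280.328 lb per hectare.
Product per hectare = 280.328 / 60% = 467.213 lb.

467.21 lb of product per hectare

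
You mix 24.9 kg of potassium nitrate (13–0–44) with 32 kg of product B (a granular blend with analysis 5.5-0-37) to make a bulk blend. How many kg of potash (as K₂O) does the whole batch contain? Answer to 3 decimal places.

22.796 kg K₂O

K₂O mass = 44%×24.9 + 37%×32 = 22.796 kg.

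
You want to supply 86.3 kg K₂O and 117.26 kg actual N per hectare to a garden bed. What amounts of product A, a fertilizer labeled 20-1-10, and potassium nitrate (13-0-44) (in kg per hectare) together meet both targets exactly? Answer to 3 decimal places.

538.339 kg product A, 73.787 kg potassium nitrate

Per-hectare balance (a = product A, b = potassium nitrate):
K₂O: 0.1·a + 0.44·b = 86.3
N: 0.2·a + 0.13·b = 117.26
Eliminate b: (row1) − 0.44/0.13·(row2) → -0.576923·a = -310.58, so a = 538.3387.
Then b = (117.26 − 0.2·538.3387) / 0.13 = 73.7867.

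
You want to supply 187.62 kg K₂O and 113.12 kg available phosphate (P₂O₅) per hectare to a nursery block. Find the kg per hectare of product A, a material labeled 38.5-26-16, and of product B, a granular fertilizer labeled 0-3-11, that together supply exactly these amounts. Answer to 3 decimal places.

With a, b = kg per hectare of product A and product B:
K₂O: 0.16·a + 0.11·b = 187.62
P₂O₅: 0.26·a + 0.03·b = 113.12
Solving simultaneously: a = 286.3277, b = 1289.1597.

286.328 kg product A, 1289.160 kg product B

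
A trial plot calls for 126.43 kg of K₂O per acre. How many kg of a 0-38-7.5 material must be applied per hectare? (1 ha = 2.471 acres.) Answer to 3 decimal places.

4165.447 kg of product per hectare

Product per acre = 126.43 / 7.5% = 1685.73 kg.
Convert to per hectare: 1685.73 × 2.471 = 4165.4471 kg.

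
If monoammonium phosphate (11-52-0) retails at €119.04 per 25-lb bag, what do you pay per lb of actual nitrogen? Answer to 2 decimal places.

€43.29 per lb N

N in bag = 25 × 11% = 2.75 lb.
Cost per lb N = €119.04 / 2.75 = €43.2873.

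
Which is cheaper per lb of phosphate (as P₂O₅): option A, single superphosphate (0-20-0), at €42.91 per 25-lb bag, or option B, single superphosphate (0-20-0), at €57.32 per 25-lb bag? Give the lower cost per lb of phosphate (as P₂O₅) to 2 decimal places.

€8.58 per lb P₂O₅ (option A)

option A: P₂O₅ per bag = 25 × 20% = 5 lb; cost = 42.91 / 5 = €8.5820/lb P₂O₅.
option B: P₂O₅ per bag = 25 × 20% = 5 lb; cost = 57.32 / 5 = €11.4640/lb P₂O₅.
option A is cheaper.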